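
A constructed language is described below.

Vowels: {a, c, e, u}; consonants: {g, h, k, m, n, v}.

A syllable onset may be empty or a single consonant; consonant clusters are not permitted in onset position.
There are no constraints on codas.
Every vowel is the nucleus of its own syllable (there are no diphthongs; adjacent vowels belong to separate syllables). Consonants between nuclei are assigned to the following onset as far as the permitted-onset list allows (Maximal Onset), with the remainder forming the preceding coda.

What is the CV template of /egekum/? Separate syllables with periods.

V.CV.CVC

Vowels present: e, e, u; each is a nucleus, giving 3 syllables.
/e…e/ gap (V1→V2): /g/ → onset of the next syllable (single consonants are always licit onsets).
/e…u/ gap (V2→V3): /k/ is a single consonant, so it becomes the next onset.
Syllabification: e.ge.kum.
Mapping each syllable to C/V: /e/ → V, /ge/ → CV, /kum/ → CVC.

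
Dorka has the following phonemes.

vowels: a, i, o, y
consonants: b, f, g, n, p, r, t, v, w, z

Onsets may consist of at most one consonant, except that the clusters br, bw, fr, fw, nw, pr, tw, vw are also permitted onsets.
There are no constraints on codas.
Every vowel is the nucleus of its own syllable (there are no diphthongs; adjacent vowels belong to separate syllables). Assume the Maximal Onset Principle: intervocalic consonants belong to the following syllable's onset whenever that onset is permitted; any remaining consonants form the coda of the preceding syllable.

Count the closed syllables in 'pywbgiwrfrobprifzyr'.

5

The vowels are y, i, o, i, y — 5 nuclei, so 5 syllables.
Between /y/ (V1) and /i/ (V2): /wbg/ — longest licit onset from the right is /g/, leaving /wb/ as coda.
Between /i/ (V2) and /o/ (V3): /wrfr/; trying suffixes from longest down, /fr/ is the first permitted one, so coda /wr/ | onset /fr/.
Between /o/ (V3) and /i/ (V4): cluster /bpr/ — the longest permitted-onset suffix is /pr/; onset = /pr/, preceding coda = /b/.
Between /i/ (V4) and /y/ (V5): /fz/ — longest licit onset from the right is /z/, leaving /f/ as coda.
Result: pywb.giwr.frob.prif.zyr.
Classifying each syllable: /pywb/ (closed), /giwr/ (closed), /frob/ (closed), /prif/ (closed), /zyr/ (closed).
Closed syllables: 5.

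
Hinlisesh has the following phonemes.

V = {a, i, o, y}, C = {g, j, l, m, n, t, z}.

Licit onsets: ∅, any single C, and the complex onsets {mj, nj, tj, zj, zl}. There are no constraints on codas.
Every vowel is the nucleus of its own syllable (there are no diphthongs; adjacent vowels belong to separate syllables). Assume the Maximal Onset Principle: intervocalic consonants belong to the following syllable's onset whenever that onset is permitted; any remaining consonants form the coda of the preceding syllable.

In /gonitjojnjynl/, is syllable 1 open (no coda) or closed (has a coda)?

Nuclei (vowels): o, i, o, y → 4 syllables.
σ1/σ2 boundary: just /n/ — single C goes to the following onset.
σ2/σ3 boundary: /tj/ — entire cluster is a permitted onset → onset /tj/, coda ∅.
σ3/σ4 boundary: /jnj/ — longest licit onset from the right is /nj/, leaving /j/ as coda.
Result: go.ni.tjoj.njynl.
Syllable 1 is /go/; it ends in its nucleus with no coda, so it is open.

open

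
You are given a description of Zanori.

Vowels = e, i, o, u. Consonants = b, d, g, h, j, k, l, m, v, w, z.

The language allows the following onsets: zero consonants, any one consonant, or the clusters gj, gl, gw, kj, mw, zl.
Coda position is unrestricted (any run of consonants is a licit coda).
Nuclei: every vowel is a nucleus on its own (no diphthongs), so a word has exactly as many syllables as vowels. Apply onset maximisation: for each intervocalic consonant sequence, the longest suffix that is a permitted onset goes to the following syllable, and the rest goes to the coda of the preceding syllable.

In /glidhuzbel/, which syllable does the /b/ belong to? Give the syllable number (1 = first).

The vowels are i, u, e — 3 nuclei, so 3 syllables.
/i…u/ gap (V1→V2): /dh/; trying suffixes from longest down, /h/ is the first permitted one, so coda /d/ | onset /h/.
/u…e/ gap (V2→V3): /zb/ — longest licit onset from the right is /b/, leaving /z/ as coda.
So the parse is glid.huz.bel.
The /b/ is in the onset of syllable 3 (/bel/).

3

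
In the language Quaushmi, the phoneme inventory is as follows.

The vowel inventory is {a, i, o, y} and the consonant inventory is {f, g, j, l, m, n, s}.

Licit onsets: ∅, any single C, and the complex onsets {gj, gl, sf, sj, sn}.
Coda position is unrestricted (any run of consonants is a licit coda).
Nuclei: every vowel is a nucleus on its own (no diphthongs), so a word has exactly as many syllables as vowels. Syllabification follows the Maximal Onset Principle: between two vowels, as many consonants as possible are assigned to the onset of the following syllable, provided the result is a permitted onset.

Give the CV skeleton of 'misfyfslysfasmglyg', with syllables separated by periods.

CV.CCVCC.CV.CCVCC.CCVC

Nuclei (vowels): i, y, y, a, y → 5 syllables.
Between /i/ (V1) and /y/ (V2): /sf/ — entire cluster is a permitted onset → onset /sf/, coda ∅.
Between /y/ (V2) and /y/ (V3): /fsl/; trying suffixes from longest down, /l/ is the first permitted one, so coda /fs/ | onset /l/.
Between /y/ (V3) and /a/ (V4): cluster /sf/ — /sf/ is itself a permitted onset, so the whole cluster goes right; preceding coda = ∅.
Between /a/ (V4) and /y/ (V5): /smgl/; trying suffixes from longest down, /gl/ is the first permitted one, so coda /sm/ | onset /gl/.
So the parse is mi.sfyfs.ly.sfasm.glyg.
Mapping each syllable to C/V: /mi/ → CV, /sfyfs/ → CCVCC, /ly/ → CV, /sfasm/ → CCVCC, /glyg/ → CCVC.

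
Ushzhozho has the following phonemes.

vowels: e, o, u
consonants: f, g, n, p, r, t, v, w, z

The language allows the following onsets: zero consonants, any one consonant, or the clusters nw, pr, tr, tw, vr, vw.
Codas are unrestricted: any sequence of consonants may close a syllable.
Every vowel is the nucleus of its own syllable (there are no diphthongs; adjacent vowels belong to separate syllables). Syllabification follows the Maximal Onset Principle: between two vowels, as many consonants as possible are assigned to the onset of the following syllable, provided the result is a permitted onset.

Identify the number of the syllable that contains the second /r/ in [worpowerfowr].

The vowels are o, o, e, o — 4 nuclei, so 4 syllables.
V1 /o/ – V2 /o/: /rp/; trying suffixes from longest down, /p/ is the first permitted one, so coda /r/ | onset /p/.
V2 /o/ – V3 /e/: just /w/ — single C goes to the following onset.
V3 /e/ – V4 /o/: cluster /rf/ — the longest permitted-onset suffix is /f/; onset = /f/, preceding coda = /r/.
Syllabification: wor.po.wer.fowr.
The second /r/ is in the coda of syllable 3 (/wer/).

3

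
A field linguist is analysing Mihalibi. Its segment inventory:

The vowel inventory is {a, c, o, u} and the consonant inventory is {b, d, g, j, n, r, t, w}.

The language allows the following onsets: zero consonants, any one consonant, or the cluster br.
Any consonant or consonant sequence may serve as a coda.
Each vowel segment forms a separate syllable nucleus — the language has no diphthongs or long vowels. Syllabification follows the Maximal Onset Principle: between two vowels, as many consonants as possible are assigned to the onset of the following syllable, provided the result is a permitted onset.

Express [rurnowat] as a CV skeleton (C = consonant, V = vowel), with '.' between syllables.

The vowels are u, o, a — 3 nuclei, so 3 syllables.
V1 /u/ – V2 /o/: /rn/ splits as /r/ + /n/ (/n/ is the longest suffix that is a licit onset).
V2 /o/ – V3 /a/: /w/ → onset of the next syllable (single consonants are always licit onsets).
Syllabification: rur.no.wat.
Mapping each syllable to C/V: /rur/ → CVC, /no/ → CV, /wat/ → CVC.

CVC.CV.CVC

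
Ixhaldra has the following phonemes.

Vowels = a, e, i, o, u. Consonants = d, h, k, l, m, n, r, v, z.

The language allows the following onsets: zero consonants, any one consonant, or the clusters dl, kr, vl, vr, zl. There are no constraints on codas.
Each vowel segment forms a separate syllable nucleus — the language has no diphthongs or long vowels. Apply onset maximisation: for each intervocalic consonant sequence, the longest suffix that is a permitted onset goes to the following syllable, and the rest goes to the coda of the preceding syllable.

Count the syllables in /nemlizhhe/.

The vowels are e, i, e — 3 nuclei, so 3 syllables.

3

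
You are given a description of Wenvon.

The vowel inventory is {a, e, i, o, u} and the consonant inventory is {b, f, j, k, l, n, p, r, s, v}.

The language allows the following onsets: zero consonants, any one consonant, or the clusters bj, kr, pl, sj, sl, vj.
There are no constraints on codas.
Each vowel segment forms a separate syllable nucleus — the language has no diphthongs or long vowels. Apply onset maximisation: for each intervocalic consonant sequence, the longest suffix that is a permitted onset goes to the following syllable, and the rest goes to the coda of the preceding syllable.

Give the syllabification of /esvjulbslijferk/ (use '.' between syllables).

The vowels are e, u, i, e — 4 nuclei, so 4 syllables.
V1 /e/ – V2 /u/: cluster /svj/ — the longest permitted-onset suffix is /vj/; onset = /vj/, preceding coda = /s/.
V2 /u/ – V3 /i/: /lbsl/ — longest licit onset from the right is /sl/, leaving /lb/ as coda.
V3 /i/ – V4 /e/: /jf/ — longest licit onset from the right is /f/, leaving /j/ as coda.

es.vjulb.slij.ferk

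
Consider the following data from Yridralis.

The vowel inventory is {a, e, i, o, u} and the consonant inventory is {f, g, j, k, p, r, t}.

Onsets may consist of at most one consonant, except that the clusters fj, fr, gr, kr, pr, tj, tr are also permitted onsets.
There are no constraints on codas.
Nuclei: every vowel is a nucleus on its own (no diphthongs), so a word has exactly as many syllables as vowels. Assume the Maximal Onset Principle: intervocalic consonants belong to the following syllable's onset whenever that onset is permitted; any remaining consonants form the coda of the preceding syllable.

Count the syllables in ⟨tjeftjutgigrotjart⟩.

5

Vowels present: e, u, i, o, a; each is a nucleus, giving 5 syllables.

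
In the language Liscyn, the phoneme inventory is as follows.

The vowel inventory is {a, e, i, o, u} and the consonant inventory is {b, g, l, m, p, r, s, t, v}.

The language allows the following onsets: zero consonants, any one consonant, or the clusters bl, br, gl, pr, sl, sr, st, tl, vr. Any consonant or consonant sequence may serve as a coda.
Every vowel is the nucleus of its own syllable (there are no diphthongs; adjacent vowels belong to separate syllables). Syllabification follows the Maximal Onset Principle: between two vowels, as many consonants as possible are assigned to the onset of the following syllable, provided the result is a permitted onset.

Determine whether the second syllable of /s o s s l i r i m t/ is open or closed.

open

The vowels are o, i, i — 3 nuclei, so 3 syllables.
σ1/σ2 boundary: /ssl/ — longest licit onset from the right is /sl/, leaving /s/ as coda.
σ2/σ3 boundary: /r/ → onset of the next syllable (single consonants are always licit onsets).
Syllabification: sos.sli.rimt.
Syllable 2 is /sli/; it ends in its nucleus with no coda, so it is open.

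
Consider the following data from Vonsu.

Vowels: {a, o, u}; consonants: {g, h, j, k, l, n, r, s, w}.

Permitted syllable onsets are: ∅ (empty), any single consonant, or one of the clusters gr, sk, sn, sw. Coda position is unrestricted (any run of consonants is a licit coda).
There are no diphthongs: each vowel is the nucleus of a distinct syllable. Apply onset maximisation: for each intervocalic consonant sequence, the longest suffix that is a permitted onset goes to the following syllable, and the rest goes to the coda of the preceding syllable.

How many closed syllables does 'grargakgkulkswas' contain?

4

The vowels are a, a, u, a — 4 nuclei, so 4 syllables.
Between /a/ (V1) and /a/ (V2): /rg/ splits as /r/ + /g/ (/g/ is the longest suffix that is a licit onset).
Between /a/ (V2) and /u/ (V3): /kgk/; trying suffixes from longest down, /k/ is the first permitted one, so coda /kg/ | onset /k/.
Between /u/ (V3) and /a/ (V4): /lksw/ — longest licit onset from the right is /sw/, leaving /lk/ as coda.
Syllabification: grar.gakg.kulk.swas.
Classifying each syllable: /grar/ (closed), /gakg/ (closed), /kulk/ (closed), /swas/ (closed).
Closed syllables: 4.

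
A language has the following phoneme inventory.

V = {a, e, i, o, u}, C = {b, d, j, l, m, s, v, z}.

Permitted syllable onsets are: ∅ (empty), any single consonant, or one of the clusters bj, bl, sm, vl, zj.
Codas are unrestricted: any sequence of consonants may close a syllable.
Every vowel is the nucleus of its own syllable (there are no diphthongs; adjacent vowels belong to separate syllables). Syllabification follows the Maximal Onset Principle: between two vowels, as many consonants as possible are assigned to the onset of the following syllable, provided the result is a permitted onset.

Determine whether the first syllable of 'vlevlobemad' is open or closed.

The vowels are e, o, e, a — 4 nuclei, so 4 syllables.
V1 /e/ – V2 /o/: cluster /vl/ — /vl/ is itself a permitted onset, so the whole cluster goes right; preceding coda = ∅.
V2 /o/ – V3 /e/: /b/ is a single consonant, so it becomes the next onset.
V3 /e/ – V4 /a/: just /m/ — single C goes to the following onset.
Syllabification: vle.vlo.be.mad.
Syllable 1 is /vle/; it ends in its nucleus with no coda, so it is open.

open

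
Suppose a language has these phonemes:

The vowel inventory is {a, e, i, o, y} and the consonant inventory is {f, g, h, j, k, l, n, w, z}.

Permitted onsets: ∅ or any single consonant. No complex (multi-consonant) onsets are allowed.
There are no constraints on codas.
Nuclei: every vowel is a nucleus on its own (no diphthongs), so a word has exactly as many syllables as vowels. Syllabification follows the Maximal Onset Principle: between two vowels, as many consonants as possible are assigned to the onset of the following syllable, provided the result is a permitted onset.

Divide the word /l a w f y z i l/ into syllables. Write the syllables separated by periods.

Vowels present: a, y, i; each is a nucleus, giving 3 syllables.
Between /a/ (V1) and /y/ (V2): cluster /wf/ — the longest permitted-onset suffix is /f/; onset = /f/, preceding coda = /w/.
Between /y/ (V2) and /i/ (V3): /z/ → onset of the next syllable (single consonants are always licit onsets).

law.fy.zil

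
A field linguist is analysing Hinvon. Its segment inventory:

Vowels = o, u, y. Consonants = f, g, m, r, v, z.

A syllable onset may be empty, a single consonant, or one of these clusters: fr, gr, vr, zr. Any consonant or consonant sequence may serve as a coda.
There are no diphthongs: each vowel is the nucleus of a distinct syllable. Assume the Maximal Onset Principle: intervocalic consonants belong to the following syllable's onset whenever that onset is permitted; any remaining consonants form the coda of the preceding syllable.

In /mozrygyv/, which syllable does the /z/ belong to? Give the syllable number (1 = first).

Nuclei (vowels): o, y, y → 3 syllables.
V1 /o/ – V2 /y/: /zr/ — entire cluster is a permitted onset → onset /zr/, coda ∅.
V2 /y/ – V3 /y/: /g/ → onset of the next syllable (single consonants are always licit onsets).
Result: mo.zry.gyv.
The /z/ is in the onset of syllable 2 (/zry/).

2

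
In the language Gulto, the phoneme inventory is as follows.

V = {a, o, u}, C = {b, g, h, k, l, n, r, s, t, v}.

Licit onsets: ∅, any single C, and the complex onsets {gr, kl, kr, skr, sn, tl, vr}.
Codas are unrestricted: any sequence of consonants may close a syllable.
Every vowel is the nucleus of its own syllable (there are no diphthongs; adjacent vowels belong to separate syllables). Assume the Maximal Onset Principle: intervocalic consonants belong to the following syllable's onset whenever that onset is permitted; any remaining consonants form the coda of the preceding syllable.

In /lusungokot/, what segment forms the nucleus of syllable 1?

Vowels present: u, u, o, o; each is a nucleus, giving 4 syllables.
The first nucleus (vowel 1 from the left) is /u/.

u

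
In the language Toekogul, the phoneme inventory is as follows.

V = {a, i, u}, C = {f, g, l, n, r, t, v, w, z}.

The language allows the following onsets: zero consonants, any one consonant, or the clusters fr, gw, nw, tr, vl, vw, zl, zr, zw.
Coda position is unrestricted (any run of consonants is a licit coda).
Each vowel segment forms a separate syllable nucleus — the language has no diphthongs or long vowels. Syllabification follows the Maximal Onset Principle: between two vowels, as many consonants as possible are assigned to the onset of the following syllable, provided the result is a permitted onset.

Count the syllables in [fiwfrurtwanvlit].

Nuclei (vowels): i, u, a, i → 4 syllables.

4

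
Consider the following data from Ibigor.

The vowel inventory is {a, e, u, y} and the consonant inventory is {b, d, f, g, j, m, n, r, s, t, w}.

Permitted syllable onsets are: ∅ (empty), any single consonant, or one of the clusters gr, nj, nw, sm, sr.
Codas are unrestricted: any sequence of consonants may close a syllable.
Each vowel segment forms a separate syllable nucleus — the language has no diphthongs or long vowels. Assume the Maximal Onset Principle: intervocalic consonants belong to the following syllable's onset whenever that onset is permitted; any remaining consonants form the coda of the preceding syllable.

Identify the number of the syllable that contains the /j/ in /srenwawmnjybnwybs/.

Vowels present: e, a, y, y; each is a nucleus, giving 4 syllables.
/e…a/ gap (V1→V2): /nw/ is a licit onset in full, so it all attaches to the next syllable.
/a…y/ gap (V2→V3): /wmnj/ — longest licit onset from the right is /nj/, leaving /wm/ as coda.
/y…y/ gap (V3→V4): /bnw/ splits as /b/ + /nw/ (/nw/ is the longest suffix that is a licit onset).
Putting it together: sre.nwawm.njyb.nwybs.
The /j/ is in the onset of syllable 3 (/njyb/).

3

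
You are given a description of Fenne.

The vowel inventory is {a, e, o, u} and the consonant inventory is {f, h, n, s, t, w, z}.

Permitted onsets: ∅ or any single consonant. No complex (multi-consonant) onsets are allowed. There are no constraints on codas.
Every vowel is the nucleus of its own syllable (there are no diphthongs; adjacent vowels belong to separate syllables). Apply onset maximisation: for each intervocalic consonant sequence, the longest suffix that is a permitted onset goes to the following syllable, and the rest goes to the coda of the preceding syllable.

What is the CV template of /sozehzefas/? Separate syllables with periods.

Vowels present: o, e, e, a; each is a nucleus, giving 4 syllables.
V1 /o/ – V2 /e/: /z/ → onset of the next syllable (single consonants are always licit onsets).
V2 /e/ – V3 /e/: /hz/ splits as /h/ + /z/ (/z/ is the longest suffix that is a licit onset).
V3 /e/ – V4 /a/: /f/ is a single consonant, so it becomes the next onset.
So the parse is so.zeh.ze.fas.
Mapping each syllable to C/V: /so/ → CV, /zeh/ → CVC, /ze/ → CV, /fas/ → CVC.

CV.CVC.CV.CVC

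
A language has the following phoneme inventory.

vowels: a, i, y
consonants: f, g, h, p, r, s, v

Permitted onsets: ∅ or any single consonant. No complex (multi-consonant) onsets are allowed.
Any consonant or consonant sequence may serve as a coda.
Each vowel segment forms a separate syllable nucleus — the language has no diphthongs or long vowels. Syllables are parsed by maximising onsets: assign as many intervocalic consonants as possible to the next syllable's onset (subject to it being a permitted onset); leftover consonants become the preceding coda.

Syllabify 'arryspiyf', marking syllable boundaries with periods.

The vowels are a, y, i, y — 4 nuclei, so 4 syllables.
V1 /a/ – V2 /y/: /rr/; trying suffixes from longest down, /r/ is the first permitted one, so coda /r/ | onset /r/.
V2 /y/ – V3 /i/: /sp/; trying suffixes from longest down, /p/ is the first permitted one, so coda /s/ | onset /p/.
V3 /i/ – V4 /y/: nothing intervenes; syllable break is V.V.

ar.rys.pi.yf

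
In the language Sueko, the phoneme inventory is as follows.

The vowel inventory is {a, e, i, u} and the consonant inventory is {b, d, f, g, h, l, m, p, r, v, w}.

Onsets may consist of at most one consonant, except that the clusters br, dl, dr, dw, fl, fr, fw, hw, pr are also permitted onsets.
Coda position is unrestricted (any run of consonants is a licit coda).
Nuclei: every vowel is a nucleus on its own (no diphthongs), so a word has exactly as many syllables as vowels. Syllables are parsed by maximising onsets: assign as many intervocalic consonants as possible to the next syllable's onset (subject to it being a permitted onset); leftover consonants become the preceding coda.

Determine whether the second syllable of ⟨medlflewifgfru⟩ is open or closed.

Vowels present: e, e, i, u; each is a nucleus, giving 4 syllables.
σ1/σ2 boundary: cluster /dlfl/ — the longest permitted-onset suffix is /fl/; onset = /fl/, preceding coda = /dl/.
σ2/σ3 boundary: just /w/ — single C goes to the following onset.
σ3/σ4 boundary: /fgfr/ splits as /fg/ + /fr/ (/fr/ is the longest suffix that is a licit onset).
So the parse is medl.fle.wifg.fru.
Syllable 2 is /fle/; it ends in its nucleus with no coda, so it is open.

open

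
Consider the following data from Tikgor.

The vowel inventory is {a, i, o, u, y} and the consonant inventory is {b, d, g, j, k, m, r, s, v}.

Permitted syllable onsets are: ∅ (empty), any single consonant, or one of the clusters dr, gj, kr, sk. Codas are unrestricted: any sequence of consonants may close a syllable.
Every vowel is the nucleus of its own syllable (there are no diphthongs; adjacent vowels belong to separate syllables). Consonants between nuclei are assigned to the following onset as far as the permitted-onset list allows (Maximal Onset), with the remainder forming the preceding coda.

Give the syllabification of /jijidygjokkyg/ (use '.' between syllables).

ji.ji.dy.gjok.kyg

Nuclei (vowels): i, i, y, o, y → 5 syllables.
Between /i/ (V1) and /i/ (V2): /j/ → onset of the next syllable (single consonants are always licit onsets).
Between /i/ (V2) and /y/ (V3): /d/ is a single consonant, so it becomes the next onset.
Between /y/ (V3) and /o/ (V4): /gj/ is a licit onset in full, so it all attaches to the next syllable.
Between /o/ (V4) and /y/ (V5): /kk/ splits as /k/ + /k/ (/k/ is the longest suffix that is a licit onset).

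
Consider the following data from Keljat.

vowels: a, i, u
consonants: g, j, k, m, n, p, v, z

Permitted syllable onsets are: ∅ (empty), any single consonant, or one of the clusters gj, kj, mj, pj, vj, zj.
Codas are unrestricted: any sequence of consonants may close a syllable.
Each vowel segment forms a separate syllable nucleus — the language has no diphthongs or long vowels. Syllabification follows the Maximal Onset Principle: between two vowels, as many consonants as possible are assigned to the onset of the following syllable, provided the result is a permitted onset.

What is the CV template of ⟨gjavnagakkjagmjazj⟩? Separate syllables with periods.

The vowels are a, a, a, a, a — 5 nuclei, so 5 syllables.
/a…a/ gap (V1→V2): /vn/ — longest licit onset from the right is /n/, leaving /v/ as coda.
/a…a/ gap (V2→V3): /g/ is a single consonant, so it becomes the next onset.
/a…a/ gap (V3→V4): cluster /kkj/ — the longest permitted-onset suffix is /kj/; onset = /kj/, preceding coda = /k/.
/a…a/ gap (V4→V5): /gmj/ splits as /g/ + /mj/ (/mj/ is the longest suffix that is a licit onset).
Putting it together: gjav.na.gak.kjag.mjazj.
Mapping each syllable to C/V: /gjav/ → CCVC, /na/ → CV, /gak/ → CVC, /kjag/ → CCVC, /mjazj/ → CCVCC.

CCVC.CV.CVC.CCVC.CCVCC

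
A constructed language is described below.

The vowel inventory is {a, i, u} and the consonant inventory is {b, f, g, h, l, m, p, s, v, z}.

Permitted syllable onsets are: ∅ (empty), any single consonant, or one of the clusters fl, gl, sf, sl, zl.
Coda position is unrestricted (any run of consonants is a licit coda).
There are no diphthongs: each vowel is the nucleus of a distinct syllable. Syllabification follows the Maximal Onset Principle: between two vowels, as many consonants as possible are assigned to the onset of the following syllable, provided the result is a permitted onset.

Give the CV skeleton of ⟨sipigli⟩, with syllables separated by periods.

Nuclei (vowels): i, i, i → 3 syllables.
Between /i/ (V1) and /i/ (V2): just /p/ — single C goes to the following onset.
Between /i/ (V2) and /i/ (V3): /gl/ is a licit onset in full, so it all attaches to the next syllable.
Result: si.pi.gli.
Mapping each syllable to C/V: /si/ → CV, /pi/ → CV, /gli/ → CCV.

CV.CV.CCV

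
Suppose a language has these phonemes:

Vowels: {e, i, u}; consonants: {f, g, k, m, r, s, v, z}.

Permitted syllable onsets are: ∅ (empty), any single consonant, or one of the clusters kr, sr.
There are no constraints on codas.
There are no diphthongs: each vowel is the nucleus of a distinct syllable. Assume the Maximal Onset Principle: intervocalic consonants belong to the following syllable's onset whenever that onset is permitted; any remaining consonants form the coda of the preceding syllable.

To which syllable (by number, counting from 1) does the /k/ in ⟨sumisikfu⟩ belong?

Nuclei (vowels): u, i, i, u → 4 syllables.
/u…i/ gap (V1→V2): just /m/ — single C goes to the following onset.
/i…i/ gap (V2→V3): /s/ is a single consonant, so it becomes the next onset.
/i…u/ gap (V3→V4): cluster /kf/ — the longest permitted-onset suffix is /f/; onset = /f/, preceding coda = /k/.
Putting it together: su.mi.sik.fu.
The /k/ is in the coda of syllable 3 (/sik/).

3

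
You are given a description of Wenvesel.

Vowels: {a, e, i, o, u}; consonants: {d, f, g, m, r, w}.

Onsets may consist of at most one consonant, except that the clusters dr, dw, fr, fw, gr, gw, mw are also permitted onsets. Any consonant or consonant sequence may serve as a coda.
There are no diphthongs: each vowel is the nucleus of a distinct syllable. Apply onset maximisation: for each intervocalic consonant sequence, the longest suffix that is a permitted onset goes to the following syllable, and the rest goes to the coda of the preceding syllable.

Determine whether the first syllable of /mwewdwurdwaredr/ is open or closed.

Nuclei (vowels): e, u, a, e → 4 syllables.
V1 /e/ – V2 /u/: /wdw/ splits as /w/ + /dw/ (/dw/ is the longest suffix that is a licit onset).
V2 /u/ – V3 /a/: /rdw/ splits as /r/ + /dw/ (/dw/ is the longest suffix that is a licit onset).
V3 /a/ – V4 /e/: just /r/ — single C goes to the following onset.
Result: mwew.dwur.dwa.redr.
Syllable 1 is /mwew/ with coda /w/, so it is closed.

closed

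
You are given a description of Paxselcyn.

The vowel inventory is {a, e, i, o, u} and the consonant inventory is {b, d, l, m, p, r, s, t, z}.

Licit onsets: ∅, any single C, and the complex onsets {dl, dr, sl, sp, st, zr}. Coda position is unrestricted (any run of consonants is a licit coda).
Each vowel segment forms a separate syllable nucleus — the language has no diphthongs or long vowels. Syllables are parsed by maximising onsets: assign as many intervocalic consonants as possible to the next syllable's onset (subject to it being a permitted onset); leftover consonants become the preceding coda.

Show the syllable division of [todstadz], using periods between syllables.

tod.stadz

The vowels are o, a — 2 nuclei, so 2 syllables.
/o…a/ gap (V1→V2): cluster /dst/ — the longest permitted-onset suffix is /st/; onset = /st/, preceding coda = /d/.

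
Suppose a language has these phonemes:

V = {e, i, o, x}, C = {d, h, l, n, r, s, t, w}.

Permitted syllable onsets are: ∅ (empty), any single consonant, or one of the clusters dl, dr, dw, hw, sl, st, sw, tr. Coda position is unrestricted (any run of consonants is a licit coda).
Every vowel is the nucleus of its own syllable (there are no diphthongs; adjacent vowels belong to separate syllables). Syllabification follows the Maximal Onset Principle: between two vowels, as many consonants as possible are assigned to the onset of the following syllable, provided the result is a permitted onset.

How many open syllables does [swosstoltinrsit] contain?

The vowels are o, o, i, i — 4 nuclei, so 4 syllables.
V1 /o/ – V2 /o/: /sst/ — longest licit onset from the right is /st/, leaving /s/ as coda.
V2 /o/ – V3 /i/: /lt/ — longest licit onset from the right is /t/, leaving /l/ as coda.
V3 /i/ – V4 /i/: /nrs/ splits as /nr/ + /s/ (/s/ is the longest suffix that is a licit onset).
Syllabification: swos.stol.tinr.sit.
Classifying each syllable: /swos/ (closed), /stol/ (closed), /tinr/ (closed), /sit/ (closed).
Open syllables: 0.

0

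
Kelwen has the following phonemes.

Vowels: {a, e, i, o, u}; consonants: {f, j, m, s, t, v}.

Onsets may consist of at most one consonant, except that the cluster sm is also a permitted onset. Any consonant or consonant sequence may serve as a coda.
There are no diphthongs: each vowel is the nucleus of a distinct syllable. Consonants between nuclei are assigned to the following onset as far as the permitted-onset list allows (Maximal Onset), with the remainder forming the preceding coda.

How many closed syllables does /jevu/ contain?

Nuclei (vowels): e, u → 2 syllables.
σ1/σ2 boundary: just /v/ — single C goes to the following onset.
Putting it together: je.vu.
Classifying each syllable: /je/ (open), /vu/ (open).
Closed syllables: 0.

0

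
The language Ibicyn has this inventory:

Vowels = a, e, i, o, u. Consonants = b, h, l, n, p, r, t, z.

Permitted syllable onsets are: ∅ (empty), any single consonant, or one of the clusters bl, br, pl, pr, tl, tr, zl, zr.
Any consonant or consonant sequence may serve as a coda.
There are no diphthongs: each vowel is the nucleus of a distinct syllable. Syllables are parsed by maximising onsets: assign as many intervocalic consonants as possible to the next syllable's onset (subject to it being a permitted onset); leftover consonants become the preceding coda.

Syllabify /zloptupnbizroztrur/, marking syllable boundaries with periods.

The vowels are o, u, i, o, u — 5 nuclei, so 5 syllables.
Between /o/ (V1) and /u/ (V2): /pt/; trying suffixes from longest down, /t/ is the first permitted one, so coda /p/ | onset /t/.
Between /u/ (V2) and /i/ (V3): cluster /pnb/ — the longest permitted-onset suffix is /b/; onset = /b/, preceding coda = /pn/.
Between /i/ (V3) and /o/ (V4): cluster /zr/ — /zr/ is itself a permitted onset, so the whole cluster goes right; preceding coda = ∅.
Between /o/ (V4) and /u/ (V5): /ztr/ splits as /z/ + /tr/ (/tr/ is the longest suffix that is a licit onset).

zlop.tupn.bi.zroz.trur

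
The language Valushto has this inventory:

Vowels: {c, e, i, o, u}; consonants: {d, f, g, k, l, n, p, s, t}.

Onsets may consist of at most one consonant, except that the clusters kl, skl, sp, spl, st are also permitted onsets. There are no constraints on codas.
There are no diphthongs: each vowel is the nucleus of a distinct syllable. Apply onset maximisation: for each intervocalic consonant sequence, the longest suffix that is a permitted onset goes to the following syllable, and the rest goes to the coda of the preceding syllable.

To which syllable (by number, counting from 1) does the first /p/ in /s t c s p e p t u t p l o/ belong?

Nuclei (vowels): c, e, u, o → 4 syllables.
Between /c/ (V1) and /e/ (V2): /sp/ is a licit onset in full, so it all attaches to the next syllable.
Between /e/ (V2) and /u/ (V3): /pt/ splits as /p/ + /t/ (/t/ is the longest suffix that is a licit onset).
Between /u/ (V3) and /o/ (V4): /tpl/; trying suffixes from longest down, /l/ is the first permitted one, so coda /tp/ | onset /l/.
Putting it together: stc.spep.tutp.lo.
The first /p/ is in the onset of syllable 2 (/spep/).

2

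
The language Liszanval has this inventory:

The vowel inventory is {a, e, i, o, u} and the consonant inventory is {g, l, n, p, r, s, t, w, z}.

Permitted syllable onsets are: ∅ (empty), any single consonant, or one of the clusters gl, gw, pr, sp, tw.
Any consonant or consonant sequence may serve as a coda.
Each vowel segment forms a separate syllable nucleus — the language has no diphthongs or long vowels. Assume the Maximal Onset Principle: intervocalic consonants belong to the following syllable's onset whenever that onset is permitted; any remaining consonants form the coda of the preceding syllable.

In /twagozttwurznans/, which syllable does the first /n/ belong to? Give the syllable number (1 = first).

Nuclei (vowels): a, o, u, a → 4 syllables.
/a…o/ gap (V1→V2): just /g/ — single C goes to the following onset.
/o…u/ gap (V2→V3): /zttw/; trying suffixes from longest down, /tw/ is the first permitted one, so coda /zt/ | onset /tw/.
/u…a/ gap (V3→V4): /rzn/ — longest licit onset from the right is /n/, leaving /rz/ as coda.
So the parse is twa.gozt.twurz.nans.
The first /n/ is in the onset of syllable 4 (/nans/).

4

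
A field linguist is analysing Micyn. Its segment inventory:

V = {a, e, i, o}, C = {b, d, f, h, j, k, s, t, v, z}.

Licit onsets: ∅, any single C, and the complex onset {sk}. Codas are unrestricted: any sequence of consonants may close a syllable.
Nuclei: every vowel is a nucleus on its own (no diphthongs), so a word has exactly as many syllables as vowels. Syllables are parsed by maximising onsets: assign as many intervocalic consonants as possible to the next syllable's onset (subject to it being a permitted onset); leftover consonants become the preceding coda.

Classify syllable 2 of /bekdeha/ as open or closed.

The vowels are e, e, a — 3 nuclei, so 3 syllables.
Between /e/ (V1) and /e/ (V2): /kd/ — longest licit onset from the right is /d/, leaving /k/ as coda.
Between /e/ (V2) and /a/ (V3): just /h/ — single C goes to the following onset.
Putting it together: bek.de.ha.
Syllable 2 is /de/; it ends in its nucleus with no coda, so it is open.

open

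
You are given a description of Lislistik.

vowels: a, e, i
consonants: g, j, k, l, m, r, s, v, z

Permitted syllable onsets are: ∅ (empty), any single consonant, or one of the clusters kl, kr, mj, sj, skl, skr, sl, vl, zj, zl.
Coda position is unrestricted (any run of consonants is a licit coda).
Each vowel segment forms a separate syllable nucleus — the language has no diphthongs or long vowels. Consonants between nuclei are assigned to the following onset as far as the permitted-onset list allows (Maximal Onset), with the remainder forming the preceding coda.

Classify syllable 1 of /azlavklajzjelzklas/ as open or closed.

open

The vowels are a, a, a, e, a — 5 nuclei, so 5 syllables.
σ1/σ2 boundary: cluster /zl/ — /zl/ is itself a permitted onset, so the whole cluster goes right; preceding coda = ∅.
σ2/σ3 boundary: /vkl/ — longest licit onset from the right is /kl/, leaving /v/ as coda.
σ3/σ4 boundary: /jzj/; trying suffixes from longest down, /zj/ is the first permitted one, so coda /j/ | onset /zj/.
σ4/σ5 boundary: /lzkl/ — longest licit onset from the right is /kl/, leaving /lz/ as coda.
Putting it together: a.zlav.klaj.zjelz.klas.
Syllable 1 is /a/; it ends in its nucleus with no coda, so it is open.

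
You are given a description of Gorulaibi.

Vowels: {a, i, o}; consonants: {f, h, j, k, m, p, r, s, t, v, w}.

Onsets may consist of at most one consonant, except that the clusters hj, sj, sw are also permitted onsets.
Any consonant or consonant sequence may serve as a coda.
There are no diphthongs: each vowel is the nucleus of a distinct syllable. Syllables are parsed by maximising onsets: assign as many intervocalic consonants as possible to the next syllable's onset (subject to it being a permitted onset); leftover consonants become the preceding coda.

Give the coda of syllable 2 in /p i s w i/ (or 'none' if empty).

none

Vowels present: i, i; each is a nucleus, giving 2 syllables.
σ1/σ2 boundary: /sw/ is a licit onset in full, so it all attaches to the next syllable.
Result: pi.swi.
Syllable 2 is /swi/: onset /sw/, nucleus /i/, coda ∅.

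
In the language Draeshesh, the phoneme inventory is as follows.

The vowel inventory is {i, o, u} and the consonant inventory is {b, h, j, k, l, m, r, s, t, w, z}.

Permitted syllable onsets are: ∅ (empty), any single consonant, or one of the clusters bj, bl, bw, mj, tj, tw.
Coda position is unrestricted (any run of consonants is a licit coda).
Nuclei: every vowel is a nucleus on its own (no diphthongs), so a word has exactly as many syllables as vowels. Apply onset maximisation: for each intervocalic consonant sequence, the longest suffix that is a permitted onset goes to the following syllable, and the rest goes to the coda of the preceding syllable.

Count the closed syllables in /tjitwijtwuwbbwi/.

2

Vowels present: i, i, u, i; each is a nucleus, giving 4 syllables.
σ1/σ2 boundary: /tw/ — entire cluster is a permitted onset → onset /tw/, coda ∅.
σ2/σ3 boundary: /jtw/; trying suffixes from longest down, /tw/ is the first permitted one, so coda /j/ | onset /tw/.
σ3/σ4 boundary: /wbbw/; trying suffixes from longest down, /bw/ is the first permitted one, so coda /wb/ | onset /bw/.
Putting it together: tji.twij.twuwb.bwi.
Classifying each syllable: /tji/ (open), /twij/ (closed), /twuwb/ (closed), /bwi/ (open).
Closed syllables: 2.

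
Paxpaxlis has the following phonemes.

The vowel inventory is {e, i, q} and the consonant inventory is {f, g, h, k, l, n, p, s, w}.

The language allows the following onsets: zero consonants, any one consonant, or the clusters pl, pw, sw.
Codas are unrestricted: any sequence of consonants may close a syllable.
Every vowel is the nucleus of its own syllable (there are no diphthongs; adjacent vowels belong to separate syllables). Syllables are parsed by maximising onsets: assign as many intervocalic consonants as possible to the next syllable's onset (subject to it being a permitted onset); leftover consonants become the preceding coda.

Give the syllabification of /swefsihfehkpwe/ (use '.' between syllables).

swef.sih.fehk.pwe

Nuclei (vowels): e, i, e, e → 4 syllables.
σ1/σ2 boundary: /fs/ splits as /f/ + /s/ (/s/ is the longest suffix that is a licit onset).
σ2/σ3 boundary: cluster /hf/ — the longest permitted-onset suffix is /f/; onset = /f/, preceding coda = /h/.
σ3/σ4 boundary: /hkpw/ — longest licit onset from the right is /pw/, leaving /hk/ as coda.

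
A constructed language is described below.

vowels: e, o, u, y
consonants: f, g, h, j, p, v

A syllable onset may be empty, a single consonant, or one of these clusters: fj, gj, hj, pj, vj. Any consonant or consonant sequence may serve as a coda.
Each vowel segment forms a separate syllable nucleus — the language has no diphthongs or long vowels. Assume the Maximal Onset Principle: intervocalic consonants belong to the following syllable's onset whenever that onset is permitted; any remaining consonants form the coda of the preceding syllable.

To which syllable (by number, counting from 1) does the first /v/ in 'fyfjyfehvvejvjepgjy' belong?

3

The vowels are y, y, e, e, e, y — 6 nuclei, so 6 syllables.
Between /y/ (V1) and /y/ (V2): cluster /fj/ — /fj/ is itself a permitted onset, so the whole cluster goes right; preceding coda = ∅.
Between /y/ (V2) and /e/ (V3): /f/ is a single consonant, so it becomes the next onset.
Between /e/ (V3) and /e/ (V4): cluster /hvv/ — the longest permitted-onset suffix is /v/; onset = /v/, preceding coda = /hv/.
Between /e/ (V4) and /e/ (V5): cluster /jvj/ — the longest permitted-onset suffix is /vj/; onset = /vj/, preceding coda = /j/.
Between /e/ (V5) and /y/ (V6): cluster /pgj/ — the longest permitted-onset suffix is /gj/; onset = /gj/, preceding coda = /p/.
Syllabification: fy.fjy.fehv.vej.vjep.gjy.
The first /v/ is in the coda of syllable 3 (/fehv/).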